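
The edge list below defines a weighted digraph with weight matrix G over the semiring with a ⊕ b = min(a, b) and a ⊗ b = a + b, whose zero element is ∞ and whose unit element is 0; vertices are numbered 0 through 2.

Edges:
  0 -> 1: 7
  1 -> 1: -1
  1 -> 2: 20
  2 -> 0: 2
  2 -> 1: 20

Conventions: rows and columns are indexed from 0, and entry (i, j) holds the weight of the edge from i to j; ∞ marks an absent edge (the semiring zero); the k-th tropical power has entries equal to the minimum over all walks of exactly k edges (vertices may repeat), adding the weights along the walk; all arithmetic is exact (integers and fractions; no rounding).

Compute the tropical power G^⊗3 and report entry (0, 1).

G^⊗2:
  [∞, 6, 27]
  [22, -2, 19]
  [∞, 9, 40]
G^⊗3:
  [29, 5, 26]
  [21, -3, 18]
  [42, 8, 29]
Key observation: the optimum is the walk 0->1->1->1, with weight 7 + (-1) + (-1) = 5.
Optimal value attained by: walk 0->1->1->1.
Answer: (G^⊗3)[0][1] = 5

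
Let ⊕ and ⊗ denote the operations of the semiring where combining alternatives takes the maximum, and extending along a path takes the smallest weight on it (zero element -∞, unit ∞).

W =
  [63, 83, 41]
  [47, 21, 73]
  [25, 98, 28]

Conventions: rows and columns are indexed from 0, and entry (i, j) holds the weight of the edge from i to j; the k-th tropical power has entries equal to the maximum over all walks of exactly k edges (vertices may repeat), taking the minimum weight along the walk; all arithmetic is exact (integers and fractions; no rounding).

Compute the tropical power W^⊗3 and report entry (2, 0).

W^⊗2:
  [63, 63, 73]
  [47, 73, 41]
  [47, 28, 73]
W^⊗3:
  [63, 73, 63]
  [47, 47, 73]
  [47, 73, 41]
Key observation: the optimum is the walk 2->1->0->0, with weight 98 min 47 min 63 = 47.
Optimal value attained by: walk 2->1->0->0.
Answer: (W^⊗3)[2][0] = 47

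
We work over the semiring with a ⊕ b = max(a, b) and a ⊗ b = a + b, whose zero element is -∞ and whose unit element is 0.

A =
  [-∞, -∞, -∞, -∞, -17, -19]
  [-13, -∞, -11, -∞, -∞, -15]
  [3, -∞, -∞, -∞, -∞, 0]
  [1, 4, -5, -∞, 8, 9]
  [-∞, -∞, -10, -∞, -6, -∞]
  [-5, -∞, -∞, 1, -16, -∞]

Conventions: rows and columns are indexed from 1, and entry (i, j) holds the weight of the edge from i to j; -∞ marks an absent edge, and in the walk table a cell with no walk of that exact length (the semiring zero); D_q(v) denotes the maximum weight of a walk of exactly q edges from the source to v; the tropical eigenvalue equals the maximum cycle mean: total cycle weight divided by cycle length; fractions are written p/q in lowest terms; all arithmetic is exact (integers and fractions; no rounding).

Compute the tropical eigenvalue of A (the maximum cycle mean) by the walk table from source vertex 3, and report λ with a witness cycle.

q=0: [-∞, -∞, 0, -∞, -∞, -∞]
q=1: [3, -∞, -∞, -∞, -∞, 0]
q=2: [-5, -∞, -∞, 1, -14, -16]
q=3: [2, 5, -4, -15, 9, 10]
q=4: [5, -11, -1, 11, 3, -4]
q=5: [12, 15, 6, -3, 19, 20]
q=6: [15, 1, 9, 21, 13, 6]
Optimal cycle mean attained by: cycle 4->6->4, total 9 + 1, length 2.
Answer: λ = 5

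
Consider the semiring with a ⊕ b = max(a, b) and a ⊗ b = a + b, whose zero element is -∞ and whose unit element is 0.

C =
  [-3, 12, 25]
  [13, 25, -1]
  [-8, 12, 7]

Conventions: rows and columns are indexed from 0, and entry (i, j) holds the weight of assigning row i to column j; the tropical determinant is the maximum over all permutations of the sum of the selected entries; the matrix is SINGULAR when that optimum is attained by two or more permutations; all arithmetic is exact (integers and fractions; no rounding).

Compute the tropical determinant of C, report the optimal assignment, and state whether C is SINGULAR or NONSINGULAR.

σ = (0, 1, 2): (-3) + 25 + 7 = 29
σ = (0, 2, 1): (-3) + (-1) + 12 = 8
σ = (1, 0, 2): 12 + 13 + 7 = 32
σ = (1, 2, 0): 12 + (-1) + (-8) = 3
σ = (2, 0, 1): 25 + 13 + 12 = 50
σ = (2, 1, 0): 25 + 25 + (-8) = 42
Optimal value attained by: σ = (2, 0, 1).
Answer: det⊕(C) = 50; verdict: NONSINGULAR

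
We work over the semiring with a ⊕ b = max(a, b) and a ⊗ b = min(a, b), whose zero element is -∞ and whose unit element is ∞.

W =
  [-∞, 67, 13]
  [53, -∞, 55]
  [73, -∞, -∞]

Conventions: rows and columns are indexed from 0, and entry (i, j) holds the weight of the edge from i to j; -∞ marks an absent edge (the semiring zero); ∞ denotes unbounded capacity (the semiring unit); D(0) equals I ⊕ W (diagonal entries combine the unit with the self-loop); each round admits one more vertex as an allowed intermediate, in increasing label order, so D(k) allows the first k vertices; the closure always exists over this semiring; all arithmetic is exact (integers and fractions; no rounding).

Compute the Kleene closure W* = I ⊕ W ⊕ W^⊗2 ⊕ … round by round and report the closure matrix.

D(0):
  [∞, 67, 13]
  [53, ∞, 55]
  [73, -∞, ∞]
D(1):
  [∞, 67, 13]
  [53, ∞, 55]
  [73, 67, ∞]
D(2):
  [∞, 67, 55]
  [53, ∞, 55]
  [73, 67, ∞]
D(3):
  [∞, 67, 55]
  [55, ∞, 55]
  [73, 67, ∞]
Answer: W* = [[∞, 67, 55], [55, ∞, 55], [73, 67, ∞]]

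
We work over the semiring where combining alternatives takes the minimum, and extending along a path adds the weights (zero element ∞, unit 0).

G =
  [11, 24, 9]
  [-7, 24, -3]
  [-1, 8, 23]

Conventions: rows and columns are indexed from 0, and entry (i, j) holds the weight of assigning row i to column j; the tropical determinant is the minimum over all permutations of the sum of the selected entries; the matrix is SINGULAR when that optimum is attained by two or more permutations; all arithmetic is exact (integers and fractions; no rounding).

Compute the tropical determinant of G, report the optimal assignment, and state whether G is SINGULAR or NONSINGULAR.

σ = (0, 1, 2): 11 + 24 + 23 = 58
σ = (0, 2, 1): 11 + (-3) + 8 = 16
σ = (1, 0, 2): 24 + (-7) + 23 = 40
σ = (1, 2, 0): 24 + (-3) + (-1) = 20
σ = (2, 0, 1): 9 + (-7) + 8 = 10
σ = (2, 1, 0): 9 + 24 + (-1) = 32
Optimal value attained by: σ = (2, 0, 1).
Answer: det⊕(G) = 10; verdict: NONSINGULAR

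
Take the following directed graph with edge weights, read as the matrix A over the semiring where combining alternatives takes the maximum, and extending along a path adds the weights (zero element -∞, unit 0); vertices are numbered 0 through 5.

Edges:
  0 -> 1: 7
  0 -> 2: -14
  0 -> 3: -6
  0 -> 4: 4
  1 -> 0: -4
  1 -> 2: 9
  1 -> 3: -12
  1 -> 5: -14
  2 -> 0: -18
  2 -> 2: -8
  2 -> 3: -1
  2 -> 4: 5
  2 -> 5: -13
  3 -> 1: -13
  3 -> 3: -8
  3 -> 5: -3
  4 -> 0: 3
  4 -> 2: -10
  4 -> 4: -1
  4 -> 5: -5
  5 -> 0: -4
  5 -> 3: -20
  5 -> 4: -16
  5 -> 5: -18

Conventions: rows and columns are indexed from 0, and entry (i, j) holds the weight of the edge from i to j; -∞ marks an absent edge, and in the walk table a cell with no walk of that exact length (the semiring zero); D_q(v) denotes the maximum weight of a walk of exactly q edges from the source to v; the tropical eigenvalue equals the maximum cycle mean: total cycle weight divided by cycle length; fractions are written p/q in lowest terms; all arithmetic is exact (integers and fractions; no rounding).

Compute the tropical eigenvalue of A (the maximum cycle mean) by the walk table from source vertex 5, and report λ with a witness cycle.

q=0: [-∞, -∞, -∞, -∞, -∞, 0]
q=1: [-4, -∞, -∞, -20, -16, -18]
q=2: [-13, 3, -18, -10, 0, -21]
q=3: [3, -6, 12, -9, -1, -5]
q=4: [2, 10, 4, 11, 17, -1]
q=5: [20, 9, 19, 3, 16, 12]
q=6: [19, 27, 18, 18, 24, 11]
Optimal cycle mean attained by: cycle 0->1->2->4->0, total 7 + 9 + 5 + 3, length 4.
Answer: λ = 6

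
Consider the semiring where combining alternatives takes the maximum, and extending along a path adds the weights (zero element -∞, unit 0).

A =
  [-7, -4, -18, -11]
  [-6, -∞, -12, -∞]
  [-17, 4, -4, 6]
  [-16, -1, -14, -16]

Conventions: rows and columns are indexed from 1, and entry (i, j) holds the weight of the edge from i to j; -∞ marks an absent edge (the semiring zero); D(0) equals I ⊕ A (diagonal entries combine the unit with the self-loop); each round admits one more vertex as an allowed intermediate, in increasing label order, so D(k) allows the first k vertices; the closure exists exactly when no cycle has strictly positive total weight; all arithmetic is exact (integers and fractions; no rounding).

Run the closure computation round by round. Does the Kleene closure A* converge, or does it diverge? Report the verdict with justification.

D(0):
  [0, -4, -18, -11]
  [-6, 0, -12, -∞]
  [-17, 4, 0, 6]
  [-16, -1, -14, 0]
D(1):
  [0, -4, -18, -11]
  [-6, 0, -12, -17]
  [-17, 4, 0, 6]
  [-16, -1, -14, 0]
D(2):
  [0, -4, -16, -11]
  [-6, 0, -12, -17]
  [-2, 4, 0, 6]
  [-7, -1, -13, 0]
D(3):
  [0, -4, -16, -10]
  [-6, 0, -12, -6]
  [-2, 4, 0, 6]
  [-7, -1, -13, 0]
D(4):
  [0, -4, -16, -10]
  [-6, 0, -12, -6]
  [-1, 5, 0, 6]
  [-7, -1, -13, 0]
Key observation: every diagonal entry stays at the unit through all rounds, so no improving cycle exists.
Answer: CONVERGES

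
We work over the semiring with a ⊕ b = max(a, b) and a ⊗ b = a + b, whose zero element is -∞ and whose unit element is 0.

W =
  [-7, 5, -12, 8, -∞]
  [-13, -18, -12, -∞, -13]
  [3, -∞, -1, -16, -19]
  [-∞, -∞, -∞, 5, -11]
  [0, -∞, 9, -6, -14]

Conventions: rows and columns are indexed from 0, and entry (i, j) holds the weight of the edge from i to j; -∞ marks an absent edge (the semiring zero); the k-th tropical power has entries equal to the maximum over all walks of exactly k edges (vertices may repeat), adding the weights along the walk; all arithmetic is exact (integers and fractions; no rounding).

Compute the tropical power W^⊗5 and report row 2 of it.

W^⊗2:
  [-8, -2, -7, 13, -3]
  [-9, -8, -4, -5, -27]
  [2, 8, -2, 11, -20]
  [-11, -∞, -2, 10, -6]
  [12, 5, 8, 8, -10]
W^⊗3:
  [-3, -3, 6, 18, 2]
  [-1, -4, -5, 0, -16]
  [1, 7, -3, 16, 0]
  [1, -6, 3, 15, -1]
  [11, 17, 7, 20, -3]
W^⊗4:
  [9, 2, 11, 23, 7]
  [-2, 4, -6, 7, -11]
  [0, 6, 9, 21, 5]
  [6, 6, 8, 20, 4]
  [10, 16, 6, 25, 9]
W^⊗5:
  [14, 14, 16, 28, 12]
  [-3, 3, -2, 12, -4]
  [12, 5, 14, 26, 10]
  [11, 11, 13, 25, 9]
  [9, 15, 18, 30, 14]
Answer: row 2 of W^⊗5 = [12, 5, 14, 26, 10]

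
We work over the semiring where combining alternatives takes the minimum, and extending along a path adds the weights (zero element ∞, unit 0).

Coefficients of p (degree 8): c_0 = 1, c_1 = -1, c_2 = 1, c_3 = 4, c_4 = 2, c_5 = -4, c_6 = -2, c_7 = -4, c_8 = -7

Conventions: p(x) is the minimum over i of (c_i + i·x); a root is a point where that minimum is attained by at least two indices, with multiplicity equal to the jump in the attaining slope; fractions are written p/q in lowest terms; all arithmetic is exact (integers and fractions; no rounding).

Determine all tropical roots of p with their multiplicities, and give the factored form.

hull edge (i=0, c=1) to (i=1, c=-1): slope -2, span 1
hull edge (i=1, c=-1) to (i=8, c=-7): slope -6/7, span 7
Factored form: p(x) = -7 ⊗ (x ⊕ 6/7) ⊗ (x ⊕ 6/7) ⊗ (x ⊕ 6/7) ⊗ (x ⊕ 6/7) ⊗ (x ⊕ 6/7) ⊗ (x ⊕ 6/7) ⊗ (x ⊕ 6/7) ⊗ (x ⊕ 2)
Answer: roots = 6/7 (mult 7), 2 (mult 1)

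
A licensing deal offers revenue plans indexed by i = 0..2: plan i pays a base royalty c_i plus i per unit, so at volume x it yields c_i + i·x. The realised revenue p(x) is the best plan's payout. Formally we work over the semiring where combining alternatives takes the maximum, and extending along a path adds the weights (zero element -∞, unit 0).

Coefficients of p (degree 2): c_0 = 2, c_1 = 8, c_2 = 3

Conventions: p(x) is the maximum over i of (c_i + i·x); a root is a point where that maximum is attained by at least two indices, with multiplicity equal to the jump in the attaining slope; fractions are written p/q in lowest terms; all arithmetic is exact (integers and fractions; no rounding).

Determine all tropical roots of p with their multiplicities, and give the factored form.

hull edge (i=0, c=2) to (i=1, c=8): slope 6, span 1
hull edge (i=1, c=8) to (i=2, c=3): slope -5, span 1
Factored form: p(x) = 3 ⊗ (x ⊕ (-6)) ⊗ (x ⊕ 5)
Answer: roots = -6 (mult 1), 5 (mult 1)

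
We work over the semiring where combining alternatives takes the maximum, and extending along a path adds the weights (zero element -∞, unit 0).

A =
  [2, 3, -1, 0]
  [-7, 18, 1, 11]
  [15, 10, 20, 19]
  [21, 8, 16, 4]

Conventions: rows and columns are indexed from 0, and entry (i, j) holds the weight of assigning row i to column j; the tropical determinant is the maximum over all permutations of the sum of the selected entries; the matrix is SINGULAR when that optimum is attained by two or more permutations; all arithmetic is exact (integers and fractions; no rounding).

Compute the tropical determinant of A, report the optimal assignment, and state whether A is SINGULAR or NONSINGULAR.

σ = (0, 1, 2, 3): 2 + 18 + 20 + 4 = 44
σ = (0, 1, 3, 2): 2 + 18 + 19 + 16 = 55
σ = (0, 2, 1, 3): 2 + 1 + 10 + 4 = 17
σ = (0, 2, 3, 1): 2 + 1 + 19 + 8 = 30
σ = (0, 3, 1, 2): 2 + 11 + 10 + 16 = 39
σ = (0, 3, 2, 1): 2 + 11 + 20 + 8 = 41
σ = (1, 0, 2, 3): 3 + (-7) + 20 + 4 = 20
σ = (1, 0, 3, 2): 3 + (-7) + 19 + 16 = 31
σ = (1, 2, 0, 3): 3 + 1 + 15 + 4 = 23
σ = (1, 2, 3, 0): 3 + 1 + 19 + 21 = 44
σ = (1, 3, 0, 2): 3 + 11 + 15 + 16 = 45
σ = (1, 3, 2, 0): 3 + 11 + 20 + 21 = 55
σ = (2, 0, 1, 3): (-1) + (-7) + 10 + 4 = 6
σ = (2, 0, 3, 1): (-1) + (-7) + 19 + 8 = 19
σ = (2, 1, 0, 3): (-1) + 18 + 15 + 4 = 36
σ = (2, 1, 3, 0): (-1) + 18 + 19 + 21 = 57
σ = (2, 3, 0, 1): (-1) + 11 + 15 + 8 = 33
σ = (2, 3, 1, 0): (-1) + 11 + 10 + 21 = 41
σ = (3, 0, 1, 2): 0 + (-7) + 10 + 16 = 19
σ = (3, 0, 2, 1): 0 + (-7) + 20 + 8 = 21
σ = (3, 1, 0, 2): 0 + 18 + 15 + 16 = 49
σ = (3, 1, 2, 0): 0 + 18 + 20 + 21 = 59
σ = (3, 2, 0, 1): 0 + 1 + 15 + 8 = 24
σ = (3, 2, 1, 0): 0 + 1 + 10 + 21 = 32
Optimal value attained by: σ = (3, 1, 2, 0).
Answer: det⊕(A) = 59; verdict: NONSINGULAR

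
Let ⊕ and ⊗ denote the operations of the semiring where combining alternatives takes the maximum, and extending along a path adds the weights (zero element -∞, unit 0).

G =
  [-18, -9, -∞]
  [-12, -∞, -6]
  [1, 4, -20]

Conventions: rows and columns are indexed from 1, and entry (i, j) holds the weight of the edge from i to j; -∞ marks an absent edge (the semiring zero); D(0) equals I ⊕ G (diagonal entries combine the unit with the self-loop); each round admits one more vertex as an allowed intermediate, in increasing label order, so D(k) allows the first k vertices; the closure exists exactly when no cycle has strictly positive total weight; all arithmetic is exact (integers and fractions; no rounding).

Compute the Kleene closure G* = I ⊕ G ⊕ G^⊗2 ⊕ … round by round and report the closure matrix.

D(0):
  [0, -9, -∞]
  [-12, 0, -6]
  [1, 4, 0]
D(1):
  [0, -9, -∞]
  [-12, 0, -6]
  [1, 4, 0]
D(2):
  [0, -9, -15]
  [-12, 0, -6]
  [1, 4, 0]
D(3):
  [0, -9, -15]
  [-5, 0, -6]
  [1, 4, 0]
Answer: G* = [[0, -9, -15], [-5, 0, -6], [1, 4, 0]]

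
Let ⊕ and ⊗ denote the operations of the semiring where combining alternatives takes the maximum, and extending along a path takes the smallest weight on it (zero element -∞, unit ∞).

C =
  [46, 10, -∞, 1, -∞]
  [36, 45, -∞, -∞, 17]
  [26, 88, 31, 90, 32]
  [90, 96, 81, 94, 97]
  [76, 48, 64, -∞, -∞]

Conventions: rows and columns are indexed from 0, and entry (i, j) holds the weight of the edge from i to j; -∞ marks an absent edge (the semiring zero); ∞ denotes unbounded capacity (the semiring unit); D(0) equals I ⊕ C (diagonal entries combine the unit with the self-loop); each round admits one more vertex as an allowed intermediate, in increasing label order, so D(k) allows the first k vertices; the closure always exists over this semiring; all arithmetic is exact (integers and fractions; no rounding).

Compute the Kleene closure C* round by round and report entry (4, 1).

D(0):
  [∞, 10, -∞, 1, -∞]
  [36, ∞, -∞, -∞, 17]
  [26, 88, ∞, 90, 32]
  [90, 96, 81, ∞, 97]
  [76, 48, 64, -∞, ∞]
D(1):
  [∞, 10, -∞, 1, -∞]
  [36, ∞, -∞, 1, 17]
  [26, 88, ∞, 90, 32]
  [90, 96, 81, ∞, 97]
  [76, 48, 64, 1, ∞]
D(2):
  [∞, 10, -∞, 1, 10]
  [36, ∞, -∞, 1, 17]
  [36, 88, ∞, 90, 32]
  [90, 96, 81, ∞, 97]
  [76, 48, 64, 1, ∞]
D(3):
  [∞, 10, -∞, 1, 10]
  [36, ∞, -∞, 1, 17]
  [36, 88, ∞, 90, 32]
  [90, 96, 81, ∞, 97]
  [76, 64, 64, 64, ∞]
D(4):
  [∞, 10, 1, 1, 10]
  [36, ∞, 1, 1, 17]
  [90, 90, ∞, 90, 90]
  [90, 96, 81, ∞, 97]
  [76, 64, 64, 64, ∞]
D(5):
  [∞, 10, 10, 10, 10]
  [36, ∞, 17, 17, 17]
  [90, 90, ∞, 90, 90]
  [90, 96, 81, ∞, 97]
  [76, 64, 64, 64, ∞]
Answer: C*[4][1] = 64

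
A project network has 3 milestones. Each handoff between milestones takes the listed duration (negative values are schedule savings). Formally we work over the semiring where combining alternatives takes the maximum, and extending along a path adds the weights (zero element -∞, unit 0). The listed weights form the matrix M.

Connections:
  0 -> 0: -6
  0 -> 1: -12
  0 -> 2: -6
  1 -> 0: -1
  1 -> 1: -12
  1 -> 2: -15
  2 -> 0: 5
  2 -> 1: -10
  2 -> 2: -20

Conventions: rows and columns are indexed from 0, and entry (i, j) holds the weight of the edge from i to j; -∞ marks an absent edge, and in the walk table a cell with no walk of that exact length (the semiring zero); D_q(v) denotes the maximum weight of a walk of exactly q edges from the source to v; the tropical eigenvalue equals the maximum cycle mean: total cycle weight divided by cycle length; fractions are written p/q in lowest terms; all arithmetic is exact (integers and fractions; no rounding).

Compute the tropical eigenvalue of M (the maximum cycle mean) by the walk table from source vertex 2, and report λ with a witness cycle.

q=0: [-∞, -∞, 0]
q=1: [5, -10, -20]
q=2: [-1, -7, -1]
q=3: [4, -11, -7]
Optimal cycle mean attained by: cycle 0->2->0, total (-6) + 5, length 2.
Answer: λ = -1/2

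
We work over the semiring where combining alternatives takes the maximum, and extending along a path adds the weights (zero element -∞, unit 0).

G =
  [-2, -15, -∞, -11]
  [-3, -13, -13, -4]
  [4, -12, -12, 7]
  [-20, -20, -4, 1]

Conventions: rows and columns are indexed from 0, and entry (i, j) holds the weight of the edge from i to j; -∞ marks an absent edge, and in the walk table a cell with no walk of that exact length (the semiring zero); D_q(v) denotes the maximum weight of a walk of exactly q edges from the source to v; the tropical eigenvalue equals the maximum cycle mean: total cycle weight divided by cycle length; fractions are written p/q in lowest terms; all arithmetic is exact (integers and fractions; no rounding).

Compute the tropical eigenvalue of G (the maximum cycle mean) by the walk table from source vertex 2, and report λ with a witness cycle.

q=0: [-∞, -∞, 0, -∞]
q=1: [4, -12, -12, 7]
q=2: [2, -11, 3, 8]
q=3: [7, -9, 4, 10]
q=4: [8, -8, 6, 11]
Optimal cycle mean attained by: cycle 2->3->2, total 7 + (-4), length 2.
Answer: λ = 3/2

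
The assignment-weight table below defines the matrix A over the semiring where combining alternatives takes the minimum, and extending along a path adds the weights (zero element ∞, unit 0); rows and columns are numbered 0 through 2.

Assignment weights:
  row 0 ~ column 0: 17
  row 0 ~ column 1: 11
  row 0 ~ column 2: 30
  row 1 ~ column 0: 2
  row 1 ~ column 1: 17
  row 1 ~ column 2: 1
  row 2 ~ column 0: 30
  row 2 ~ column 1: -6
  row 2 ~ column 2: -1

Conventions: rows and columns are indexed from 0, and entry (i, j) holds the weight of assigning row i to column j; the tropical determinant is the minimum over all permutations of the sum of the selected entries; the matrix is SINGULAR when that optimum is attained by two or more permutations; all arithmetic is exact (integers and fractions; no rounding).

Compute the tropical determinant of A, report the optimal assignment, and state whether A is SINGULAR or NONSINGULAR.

σ = (0, 1, 2): 17 + 17 + (-1) = 33
σ = (0, 2, 1): 17 + 1 + (-6) = 12
σ = (1, 0, 2): 11 + 2 + (-1) = 12
σ = (1, 2, 0): 11 + 1 + 30 = 42
σ = (2, 0, 1): 30 + 2 + (-6) = 26
σ = (2, 1, 0): 30 + 17 + 30 = 77
Optimal value attained by: σ = (0, 2, 1).
Answer: det⊕(A) = 12; verdict: SINGULAR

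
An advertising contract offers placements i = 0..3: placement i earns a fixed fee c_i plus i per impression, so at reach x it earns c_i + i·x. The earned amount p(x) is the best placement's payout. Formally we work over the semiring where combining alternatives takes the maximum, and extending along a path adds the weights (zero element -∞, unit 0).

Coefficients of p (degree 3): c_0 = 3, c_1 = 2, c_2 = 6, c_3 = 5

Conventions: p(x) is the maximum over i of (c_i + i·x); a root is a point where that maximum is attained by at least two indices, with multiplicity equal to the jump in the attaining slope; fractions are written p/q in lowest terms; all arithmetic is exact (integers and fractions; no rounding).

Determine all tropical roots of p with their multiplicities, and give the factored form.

hull edge (i=0, c=3) to (i=2, c=6): slope 3/2, span 2
hull edge (i=2, c=6) to (i=3, c=5): slope -1, span 1
Factored form: p(x) = 5 ⊗ (x ⊕ (-3/2)) ⊗ (x ⊕ (-3/2)) ⊗ (x ⊕ 1)
Answer: roots = -3/2 (mult 2), 1 (mult 1)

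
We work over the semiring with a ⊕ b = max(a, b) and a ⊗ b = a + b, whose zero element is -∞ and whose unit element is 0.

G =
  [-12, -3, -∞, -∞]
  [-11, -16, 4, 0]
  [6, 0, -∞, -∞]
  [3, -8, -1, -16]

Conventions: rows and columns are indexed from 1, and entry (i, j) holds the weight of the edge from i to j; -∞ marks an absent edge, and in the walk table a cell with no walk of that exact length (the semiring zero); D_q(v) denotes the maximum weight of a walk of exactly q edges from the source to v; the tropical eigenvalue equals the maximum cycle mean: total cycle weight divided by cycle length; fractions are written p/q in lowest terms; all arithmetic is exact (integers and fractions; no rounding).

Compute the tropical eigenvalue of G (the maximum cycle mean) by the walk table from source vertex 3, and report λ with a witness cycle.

q=0: [-∞, -∞, 0, -∞]
q=1: [6, 0, -∞, -∞]
q=2: [-6, 3, 4, 0]
q=3: [10, 4, 7, 3]
q=4: [13, 7, 8, 4]
Optimal cycle mean attained by: cycle 1->2->3->1, total (-3) + 4 + 6, length 3.
Answer: λ = 7/3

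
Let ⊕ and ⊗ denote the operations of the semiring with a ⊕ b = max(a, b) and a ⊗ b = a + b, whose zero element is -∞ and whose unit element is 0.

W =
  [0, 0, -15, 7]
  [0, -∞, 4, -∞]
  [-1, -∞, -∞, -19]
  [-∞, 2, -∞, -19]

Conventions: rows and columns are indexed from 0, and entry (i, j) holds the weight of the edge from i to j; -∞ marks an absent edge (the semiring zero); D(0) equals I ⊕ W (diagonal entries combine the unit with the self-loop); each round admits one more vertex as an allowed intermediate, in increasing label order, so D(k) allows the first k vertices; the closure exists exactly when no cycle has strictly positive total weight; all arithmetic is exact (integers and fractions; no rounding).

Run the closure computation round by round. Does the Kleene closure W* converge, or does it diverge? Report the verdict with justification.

D(0):
  [0, 0, -15, 7]
  [0, 0, 4, -∞]
  [-1, -∞, 0, -19]
  [-∞, 2, -∞, 0]
D(1):
  [0, 0, -15, 7]
  [0, 0, 4, 7]
  [-1, -1, 0, 6]
  [-∞, 2, -∞, 0]
Detection: at round 2, diagonal entry (2, 2) turns strictly positive.
Key observation: the cycle 2->0->1->2 has total weight (-1) + 0 + 4, which is strictly positive.
Answer: DIVERGES — positive cycle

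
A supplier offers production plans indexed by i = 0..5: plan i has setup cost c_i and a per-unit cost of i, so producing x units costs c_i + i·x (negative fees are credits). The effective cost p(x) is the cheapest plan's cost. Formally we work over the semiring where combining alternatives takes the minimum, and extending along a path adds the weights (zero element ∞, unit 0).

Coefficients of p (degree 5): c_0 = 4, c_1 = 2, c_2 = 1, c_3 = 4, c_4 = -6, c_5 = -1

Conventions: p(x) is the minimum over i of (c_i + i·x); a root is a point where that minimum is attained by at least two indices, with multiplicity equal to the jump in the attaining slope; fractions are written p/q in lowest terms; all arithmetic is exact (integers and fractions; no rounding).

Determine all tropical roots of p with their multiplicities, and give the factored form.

hull edge (i=0, c=4) to (i=4, c=-6): slope -5/2, span 4
hull edge (i=4, c=-6) to (i=5, c=-1): slope 5, span 1
Factored form: p(x) = -1 ⊗ (x ⊕ (-5)) ⊗ (x ⊕ 5/2) ⊗ (x ⊕ 5/2) ⊗ (x ⊕ 5/2) ⊗ (x ⊕ 5/2)
Answer: roots = -5 (mult 1), 5/2 (mult 4)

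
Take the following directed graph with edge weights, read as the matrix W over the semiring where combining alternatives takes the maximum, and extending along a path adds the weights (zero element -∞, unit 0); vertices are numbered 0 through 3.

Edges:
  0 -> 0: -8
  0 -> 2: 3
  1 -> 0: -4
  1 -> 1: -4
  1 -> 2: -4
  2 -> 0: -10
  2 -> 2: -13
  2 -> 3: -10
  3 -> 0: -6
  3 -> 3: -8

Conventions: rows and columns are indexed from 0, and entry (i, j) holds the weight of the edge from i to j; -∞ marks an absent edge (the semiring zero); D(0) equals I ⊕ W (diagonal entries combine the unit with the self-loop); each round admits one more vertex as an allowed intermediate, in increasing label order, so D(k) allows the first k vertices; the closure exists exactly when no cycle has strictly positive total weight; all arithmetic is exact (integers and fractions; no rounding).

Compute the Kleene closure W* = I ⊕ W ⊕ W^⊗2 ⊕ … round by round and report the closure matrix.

D(0):
  [0, -∞, 3, -∞]
  [-4, 0, -4, -∞]
  [-10, -∞, 0, -10]
  [-6, -∞, -∞, 0]
D(1):
  [0, -∞, 3, -∞]
  [-4, 0, -1, -∞]
  [-10, -∞, 0, -10]
  [-6, -∞, -3, 0]
D(2):
  [0, -∞, 3, -∞]
  [-4, 0, -1, -∞]
  [-10, -∞, 0, -10]
  [-6, -∞, -3, 0]
D(3):
  [0, -∞, 3, -7]
  [-4, 0, -1, -11]
  [-10, -∞, 0, -10]
  [-6, -∞, -3, 0]
D(4):
  [0, -∞, 3, -7]
  [-4, 0, -1, -11]
  [-10, -∞, 0, -10]
  [-6, -∞, -3, 0]
Answer: W* = [[0, -∞, 3, -7], [-4, 0, -1, -11], [-10, -∞, 0, -10], [-6, -∞, -3, 0]]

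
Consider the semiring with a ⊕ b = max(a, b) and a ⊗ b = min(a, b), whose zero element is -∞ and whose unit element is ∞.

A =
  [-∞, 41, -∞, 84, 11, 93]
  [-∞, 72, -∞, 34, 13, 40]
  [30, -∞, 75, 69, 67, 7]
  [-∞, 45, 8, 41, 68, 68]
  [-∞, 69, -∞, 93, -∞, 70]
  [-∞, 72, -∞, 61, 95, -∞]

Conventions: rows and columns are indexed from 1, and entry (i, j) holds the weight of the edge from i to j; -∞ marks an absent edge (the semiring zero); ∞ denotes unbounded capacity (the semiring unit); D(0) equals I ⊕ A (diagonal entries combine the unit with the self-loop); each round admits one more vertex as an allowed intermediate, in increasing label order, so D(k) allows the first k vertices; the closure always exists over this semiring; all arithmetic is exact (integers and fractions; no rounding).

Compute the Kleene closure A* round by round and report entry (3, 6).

D(0):
  [∞, 41, -∞, 84, 11, 93]
  [-∞, ∞, -∞, 34, 13, 40]
  [30, -∞, ∞, 69, 67, 7]
  [-∞, 45, 8, ∞, 68, 68]
  [-∞, 69, -∞, 93, ∞, 70]
  [-∞, 72, -∞, 61, 95, ∞]
D(1):
  [∞, 41, -∞, 84, 11, 93]
  [-∞, ∞, -∞, 34, 13, 40]
  [30, 30, ∞, 69, 67, 30]
  [-∞, 45, 8, ∞, 68, 68]
  [-∞, 69, -∞, 93, ∞, 70]
  [-∞, 72, -∞, 61, 95, ∞]
D(2):
  [∞, 41, -∞, 84, 13, 93]
  [-∞, ∞, -∞, 34, 13, 40]
  [30, 30, ∞, 69, 67, 30]
  [-∞, 45, 8, ∞, 68, 68]
  [-∞, 69, -∞, 93, ∞, 70]
  [-∞, 72, -∞, 61, 95, ∞]
D(3):
  [∞, 41, -∞, 84, 13, 93]
  [-∞, ∞, -∞, 34, 13, 40]
  [30, 30, ∞, 69, 67, 30]
  [8, 45, 8, ∞, 68, 68]
  [-∞, 69, -∞, 93, ∞, 70]
  [-∞, 72, -∞, 61, 95, ∞]
D(4):
  [∞, 45, 8, 84, 68, 93]
  [8, ∞, 8, 34, 34, 40]
  [30, 45, ∞, 69, 68, 68]
  [8, 45, 8, ∞, 68, 68]
  [8, 69, 8, 93, ∞, 70]
  [8, 72, 8, 61, 95, ∞]
D(5):
  [∞, 68, 8, 84, 68, 93]
  [8, ∞, 8, 34, 34, 40]
  [30, 68, ∞, 69, 68, 68]
  [8, 68, 8, ∞, 68, 68]
  [8, 69, 8, 93, ∞, 70]
  [8, 72, 8, 93, 95, ∞]
D(6):
  [∞, 72, 8, 93, 93, 93]
  [8, ∞, 8, 40, 40, 40]
  [30, 68, ∞, 69, 68, 68]
  [8, 68, 8, ∞, 68, 68]
  [8, 70, 8, 93, ∞, 70]
  [8, 72, 8, 93, 95, ∞]
Answer: A*[3][6] = 68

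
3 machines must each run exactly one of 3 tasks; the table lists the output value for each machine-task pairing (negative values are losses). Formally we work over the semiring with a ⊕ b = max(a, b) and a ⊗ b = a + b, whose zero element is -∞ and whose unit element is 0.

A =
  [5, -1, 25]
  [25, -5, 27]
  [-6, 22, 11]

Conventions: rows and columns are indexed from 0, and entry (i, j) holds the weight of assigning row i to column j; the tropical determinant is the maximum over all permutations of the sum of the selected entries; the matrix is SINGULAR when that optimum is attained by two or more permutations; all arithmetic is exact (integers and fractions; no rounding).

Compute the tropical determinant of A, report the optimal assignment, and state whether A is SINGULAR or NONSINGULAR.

σ = (0, 1, 2): 5 + (-5) + 11 = 11
σ = (0, 2, 1): 5 + 27 + 22 = 54
σ = (1, 0, 2): (-1) + 25 + 11 = 35
σ = (1, 2, 0): (-1) + 27 + (-6) = 20
σ = (2, 0, 1): 25 + 25 + 22 = 72
σ = (2, 1, 0): 25 + (-5) + (-6) = 14
Optimal value attained by: σ = (2, 0, 1).
Answer: det⊕(A) = 72; verdict: NONSINGULAR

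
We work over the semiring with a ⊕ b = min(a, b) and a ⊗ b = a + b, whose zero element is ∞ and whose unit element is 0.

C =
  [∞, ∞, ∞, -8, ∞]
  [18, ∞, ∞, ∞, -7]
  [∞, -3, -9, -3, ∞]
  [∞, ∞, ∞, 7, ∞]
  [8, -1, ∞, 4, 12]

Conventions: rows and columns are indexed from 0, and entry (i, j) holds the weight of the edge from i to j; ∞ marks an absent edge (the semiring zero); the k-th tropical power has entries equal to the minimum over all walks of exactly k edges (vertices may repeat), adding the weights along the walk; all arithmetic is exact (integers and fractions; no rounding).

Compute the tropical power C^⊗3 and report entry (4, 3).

C^⊗2:
  [∞, ∞, ∞, -1, ∞]
  [1, -8, ∞, -3, 5]
  [15, -12, -18, -12, -10]
  [∞, ∞, ∞, 14, ∞]
  [17, 11, ∞, 0, -8]
C^⊗3:
  [∞, ∞, ∞, 6, ∞]
  [10, 4, ∞, -7, -15]
  [-2, -21, -27, -21, -19]
  [∞, ∞, ∞, 21, ∞]
  [0, -9, ∞, -4, 4]
Key observation: the optimum is the walk 4->1->4->3, with weight (-1) + (-7) + 4 = -4.
Optimal value attained by: walk 4->1->4->3.
Answer: (C^⊗3)[4][3] = -4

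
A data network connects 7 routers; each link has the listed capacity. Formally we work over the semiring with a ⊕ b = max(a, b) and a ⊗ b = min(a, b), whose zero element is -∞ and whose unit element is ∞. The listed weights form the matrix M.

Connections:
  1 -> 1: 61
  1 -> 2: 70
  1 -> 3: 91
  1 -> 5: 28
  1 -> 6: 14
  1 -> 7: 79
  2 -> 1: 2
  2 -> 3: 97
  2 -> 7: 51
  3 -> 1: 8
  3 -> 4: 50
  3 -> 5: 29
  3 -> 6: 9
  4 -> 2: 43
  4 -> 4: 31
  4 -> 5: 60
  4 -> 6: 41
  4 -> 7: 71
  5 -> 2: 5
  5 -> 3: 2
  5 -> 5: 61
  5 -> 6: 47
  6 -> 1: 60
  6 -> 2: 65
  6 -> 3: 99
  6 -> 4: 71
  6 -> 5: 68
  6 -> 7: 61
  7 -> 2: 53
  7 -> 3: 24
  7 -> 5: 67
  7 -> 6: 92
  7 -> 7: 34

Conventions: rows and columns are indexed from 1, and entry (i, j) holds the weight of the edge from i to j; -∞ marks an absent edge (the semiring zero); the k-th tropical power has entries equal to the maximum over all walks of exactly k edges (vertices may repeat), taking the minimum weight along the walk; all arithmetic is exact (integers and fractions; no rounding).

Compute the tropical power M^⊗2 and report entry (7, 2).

M^⊗2:
  [61, 61, 70, 50, 67, 79, 61]
  [8, 51, 24, 50, 51, 51, 34]
  [9, 43, 9, 31, 50, 41, 50]
  [41, 53, 43, 41, 67, 71, 43]
  [47, 47, 47, 47, 61, 47, 47]
  [60, 60, 65, 50, 61, 61, 71]
  [60, 65, 92, 71, 68, 47, 61]
Key observation: the optimum is the walk 7->6->2, with weight 92 min 65 = 65.
Optimal value attained by: walk 7->6->2.
Answer: (M^⊗2)[7][2] = 65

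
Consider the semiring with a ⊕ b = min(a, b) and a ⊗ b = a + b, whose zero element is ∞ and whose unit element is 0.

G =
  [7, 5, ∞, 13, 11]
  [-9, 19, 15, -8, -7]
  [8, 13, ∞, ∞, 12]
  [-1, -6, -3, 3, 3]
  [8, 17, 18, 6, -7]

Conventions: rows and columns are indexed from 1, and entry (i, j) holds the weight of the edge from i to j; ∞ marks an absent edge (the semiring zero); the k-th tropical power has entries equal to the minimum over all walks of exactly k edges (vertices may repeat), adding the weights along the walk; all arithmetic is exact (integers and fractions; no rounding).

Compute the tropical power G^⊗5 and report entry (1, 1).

G^⊗2:
  [-4, 7, 10, -3, -2]
  [-9, -14, -11, -5, -14]
  [4, 13, 28, 5, 5]
  [-15, -3, 0, -14, -13]
  [1, 0, 3, -1, -14]
G^⊗3:
  [-4, -9, -6, -1, -9]
  [-23, -11, -8, -22, -21]
  [4, -1, 2, 5, -2]
  [-15, -20, -17, -11, -20]
  [-9, -7, -4, -8, -21]
G^⊗4:
  [-18, -7, -4, -17, -16]
  [-23, -28, -25, -19, -28]
  [-10, -1, 2, -9, -9]
  [-29, -17, -14, -28, -27]
  [-16, -14, -11, -15, -28]
G^⊗5:
  [-18, -23, -20, -15, -23]
  [-37, -25, -22, -36, -35]
  [-10, -15, -12, -9, -16]
  [-29, -34, -31, -25, -34]
  [-23, -21, -18, -22, -35]
Key observation: the optimum is the walk 1->2->4->2->4->1, with weight 5 + (-8) + (-6) + (-8) + (-1) = -18.
Optimal value attained by: walk 1->2->4->2->4->1.
Answer: (G^⊗5)[1][1] = -18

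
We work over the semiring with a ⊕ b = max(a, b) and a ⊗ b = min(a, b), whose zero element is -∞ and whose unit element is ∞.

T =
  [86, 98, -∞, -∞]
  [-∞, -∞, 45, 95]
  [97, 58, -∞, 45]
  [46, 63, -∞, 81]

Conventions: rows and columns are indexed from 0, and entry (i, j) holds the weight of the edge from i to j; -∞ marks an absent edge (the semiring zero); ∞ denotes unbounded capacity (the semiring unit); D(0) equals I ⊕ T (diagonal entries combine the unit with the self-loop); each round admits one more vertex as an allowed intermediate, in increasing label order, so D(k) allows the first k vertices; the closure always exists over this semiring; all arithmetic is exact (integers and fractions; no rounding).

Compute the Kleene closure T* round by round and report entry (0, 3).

D(0):
  [∞, 98, -∞, -∞]
  [-∞, ∞, 45, 95]
  [97, 58, ∞, 45]
  [46, 63, -∞, ∞]
D(1):
  [∞, 98, -∞, -∞]
  [-∞, ∞, 45, 95]
  [97, 97, ∞, 45]
  [46, 63, -∞, ∞]
D(2):
  [∞, 98, 45, 95]
  [-∞, ∞, 45, 95]
  [97, 97, ∞, 95]
  [46, 63, 45, ∞]
D(3):
  [∞, 98, 45, 95]
  [45, ∞, 45, 95]
  [97, 97, ∞, 95]
  [46, 63, 45, ∞]
D(4):
  [∞, 98, 45, 95]
  [46, ∞, 45, 95]
  [97, 97, ∞, 95]
  [46, 63, 45, ∞]
Answer: T*[0][3] = 95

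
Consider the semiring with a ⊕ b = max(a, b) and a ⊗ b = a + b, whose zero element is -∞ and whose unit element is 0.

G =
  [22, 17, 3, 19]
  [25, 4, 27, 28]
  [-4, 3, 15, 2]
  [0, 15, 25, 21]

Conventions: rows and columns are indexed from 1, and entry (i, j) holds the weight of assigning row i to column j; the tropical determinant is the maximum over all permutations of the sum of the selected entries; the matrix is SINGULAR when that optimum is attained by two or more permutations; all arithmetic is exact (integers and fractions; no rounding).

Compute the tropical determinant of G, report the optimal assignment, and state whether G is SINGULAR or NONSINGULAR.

σ = (1, 2, 3, 4): 22 + 4 + 15 + 21 = 62
σ = (1, 2, 4, 3): 22 + 4 + 2 + 25 = 53
σ = (1, 3, 2, 4): 22 + 27 + 3 + 21 = 73
σ = (1, 3, 4, 2): 22 + 27 + 2 + 15 = 66
σ = (1, 4, 2, 3): 22 + 28 + 3 + 25 = 78
σ = (1, 4, 3, 2): 22 + 28 + 15 + 15 = 80
σ = (2, 1, 3, 4): 17 + 25 + 15 + 21 = 78
σ = (2, 1, 4, 3): 17 + 25 + 2 + 25 = 69
σ = (2, 3, 1, 4): 17 + 27 + (-4) + 21 = 61
σ = (2, 3, 4, 1): 17 + 27 + 2 + 0 = 46
σ = (2, 4, 1, 3): 17 + 28 + (-4) + 25 = 66
σ = (2, 4, 3, 1): 17 + 28 + 15 + 0 = 60
σ = (3, 1, 2, 4): 3 + 25 + 3 + 21 = 52
σ = (3, 1, 4, 2): 3 + 25 + 2 + 15 = 45
σ = (3, 2, 1, 4): 3 + 4 + (-4) + 21 = 24
σ = (3, 2, 4, 1): 3 + 4 + 2 + 0 = 9
σ = (3, 4, 1, 2): 3 + 28 + (-4) + 15 = 42
σ = (3, 4, 2, 1): 3 + 28 + 3 + 0 = 34
σ = (4, 1, 2, 3): 19 + 25 + 3 + 25 = 72
σ = (4, 1, 3, 2): 19 + 25 + 15 + 15 = 74
σ = (4, 2, 1, 3): 19 + 4 + (-4) + 25 = 44
σ = (4, 2, 3, 1): 19 + 4 + 15 + 0 = 38
σ = (4, 3, 1, 2): 19 + 27 + (-4) + 15 = 57
σ = (4, 3, 2, 1): 19 + 27 + 3 + 0 = 49
Optimal value attained by: σ = (1, 4, 3, 2).
Answer: det⊕(G) = 80; verdict: NONSINGULAR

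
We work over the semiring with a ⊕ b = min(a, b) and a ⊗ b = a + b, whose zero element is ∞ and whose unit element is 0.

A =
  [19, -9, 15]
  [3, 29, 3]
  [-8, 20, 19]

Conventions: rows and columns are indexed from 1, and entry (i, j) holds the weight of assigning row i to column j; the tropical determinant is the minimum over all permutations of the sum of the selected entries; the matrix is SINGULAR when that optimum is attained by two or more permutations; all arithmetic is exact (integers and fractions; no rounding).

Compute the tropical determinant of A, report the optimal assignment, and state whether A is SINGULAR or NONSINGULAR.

σ = (1, 2, 3): 19 + 29 + 19 = 67
σ = (1, 3, 2): 19 + 3 + 20 = 42
σ = (2, 1, 3): (-9) + 3 + 19 = 13
σ = (2, 3, 1): (-9) + 3 + (-8) = -14
σ = (3, 1, 2): 15 + 3 + 20 = 38
σ = (3, 2, 1): 15 + 29 + (-8) = 36
Optimal value attained by: σ = (2, 3, 1).
Answer: det⊕(A) = -14; verdict: NONSINGULAR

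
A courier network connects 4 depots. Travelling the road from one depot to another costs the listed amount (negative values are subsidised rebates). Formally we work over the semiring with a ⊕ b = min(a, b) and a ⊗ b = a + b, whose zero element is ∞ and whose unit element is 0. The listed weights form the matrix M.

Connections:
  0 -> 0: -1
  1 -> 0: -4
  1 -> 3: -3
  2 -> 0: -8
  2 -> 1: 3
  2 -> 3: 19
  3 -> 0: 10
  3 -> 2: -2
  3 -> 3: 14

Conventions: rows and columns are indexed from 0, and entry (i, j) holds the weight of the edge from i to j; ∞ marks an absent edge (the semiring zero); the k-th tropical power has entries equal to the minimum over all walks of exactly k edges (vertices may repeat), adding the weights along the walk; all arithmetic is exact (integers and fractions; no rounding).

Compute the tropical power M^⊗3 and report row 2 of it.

M^⊗2:
  [-2, ∞, ∞, ∞]
  [-5, ∞, -5, 11]
  [-9, ∞, 17, 0]
  [-10, 1, 12, 17]
M^⊗3:
  [-3, ∞, ∞, ∞]
  [-13, -2, 9, 14]
  [-10, 20, -2, 14]
  [-11, 15, 15, -2]
Answer: row 2 of M^⊗3 = [-10, 20, -2, 14]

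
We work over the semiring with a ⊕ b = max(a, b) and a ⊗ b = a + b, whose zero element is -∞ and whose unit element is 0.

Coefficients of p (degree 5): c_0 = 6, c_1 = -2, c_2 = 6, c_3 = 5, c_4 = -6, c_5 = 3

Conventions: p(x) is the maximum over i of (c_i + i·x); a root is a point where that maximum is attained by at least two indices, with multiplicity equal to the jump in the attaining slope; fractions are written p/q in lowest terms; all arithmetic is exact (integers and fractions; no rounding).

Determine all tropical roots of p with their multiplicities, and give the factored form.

hull edge (i=0, c=6) to (i=2, c=6): slope 0, span 2
hull edge (i=2, c=6) to (i=5, c=3): slope -1, span 3
Factored form: p(x) = 3 ⊗ (x ⊕ 0) ⊗ (x ⊕ 0) ⊗ (x ⊕ 1) ⊗ (x ⊕ 1) ⊗ (x ⊕ 1)
Answer: roots = 0 (mult 2), 1 (mult 3)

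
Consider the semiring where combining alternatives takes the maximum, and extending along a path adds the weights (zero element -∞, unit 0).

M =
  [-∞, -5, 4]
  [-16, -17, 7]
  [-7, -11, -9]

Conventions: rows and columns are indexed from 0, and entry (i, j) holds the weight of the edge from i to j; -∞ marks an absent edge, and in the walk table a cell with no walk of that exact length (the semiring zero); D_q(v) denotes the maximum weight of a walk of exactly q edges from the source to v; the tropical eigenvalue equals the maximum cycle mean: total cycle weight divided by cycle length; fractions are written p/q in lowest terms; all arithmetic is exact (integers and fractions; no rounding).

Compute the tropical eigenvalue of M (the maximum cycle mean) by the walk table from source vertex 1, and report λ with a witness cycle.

q=0: [-∞, 0, -∞]
q=1: [-16, -17, 7]
q=2: [0, -4, -2]
q=3: [-9, -5, 4]
Optimal cycle mean attained by: cycle 0->2->0, total 4 + (-7), length 2.
Answer: λ = -3/2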